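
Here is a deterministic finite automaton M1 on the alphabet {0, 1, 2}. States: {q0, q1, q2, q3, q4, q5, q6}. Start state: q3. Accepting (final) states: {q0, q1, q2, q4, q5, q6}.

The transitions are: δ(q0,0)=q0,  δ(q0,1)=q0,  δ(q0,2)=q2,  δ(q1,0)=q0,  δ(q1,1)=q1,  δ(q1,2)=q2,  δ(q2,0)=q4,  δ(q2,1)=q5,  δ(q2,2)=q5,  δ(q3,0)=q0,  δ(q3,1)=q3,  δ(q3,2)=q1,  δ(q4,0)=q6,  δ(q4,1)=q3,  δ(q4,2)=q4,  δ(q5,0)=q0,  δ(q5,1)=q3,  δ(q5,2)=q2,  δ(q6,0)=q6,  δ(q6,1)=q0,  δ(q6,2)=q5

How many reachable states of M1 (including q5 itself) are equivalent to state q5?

1

All states are reachable from the start state.
P0 = {q0,q1,q2,q4,q5,q6} | {q3}.
On input 1, block {q0,q1,q2,q4,q5,q6} splits into {q0,q1,q2,q6} and {q4,q5}.
Split {q0,q1,q2,q6} by δ(·,0) → {q0,q1,q6} and {q2}.
On input 2, block {q0,q1,q6} splits into {q0,q1} and {q6}.
On input 0, block {q4,q5} splits into {q4} and {q5}.
The partition is now stable with 6 blocks: {q0,q1} | {q3} | {q4} | {q2} | {q6} | {q5}.
State q5 belongs to the block {q5}, which has 1 states.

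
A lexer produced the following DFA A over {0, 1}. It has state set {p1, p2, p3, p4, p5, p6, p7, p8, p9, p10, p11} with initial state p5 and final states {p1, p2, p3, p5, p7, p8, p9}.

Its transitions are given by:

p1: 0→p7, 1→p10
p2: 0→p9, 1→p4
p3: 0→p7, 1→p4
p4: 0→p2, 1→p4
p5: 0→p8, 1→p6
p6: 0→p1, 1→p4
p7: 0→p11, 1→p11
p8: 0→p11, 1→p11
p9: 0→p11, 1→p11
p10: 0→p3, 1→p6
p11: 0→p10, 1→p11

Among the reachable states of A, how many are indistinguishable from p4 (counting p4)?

Start with accepting vs non-accepting: {p1,p2,p3,p5,p7,p8,p9} | {p4,p6,p10,p11}.
On input 0, block {p1,p2,p3,p5,p7,p8,p9} splits into {p1,p2,p3,p5} and {p7,p8,p9}.
Split {p4,p6,p10,p11} by δ(·,0) → {p4,p6,p10} and {p11}.
No further refinement is possible. Final partition (4 blocks): {p1,p2,p3,p5} | {p4,p6,p10} | {p7,p8,p9} | {p11}.
State p4 belongs to the block {p4,p6,p10}, which has 3 states.

3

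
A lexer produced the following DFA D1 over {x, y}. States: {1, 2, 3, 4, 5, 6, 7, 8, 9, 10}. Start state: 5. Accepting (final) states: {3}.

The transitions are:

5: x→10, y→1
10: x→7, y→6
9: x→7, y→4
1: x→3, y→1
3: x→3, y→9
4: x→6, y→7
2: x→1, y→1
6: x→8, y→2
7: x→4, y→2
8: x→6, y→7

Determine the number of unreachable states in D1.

A breadth-first search from the start state visits every state.

0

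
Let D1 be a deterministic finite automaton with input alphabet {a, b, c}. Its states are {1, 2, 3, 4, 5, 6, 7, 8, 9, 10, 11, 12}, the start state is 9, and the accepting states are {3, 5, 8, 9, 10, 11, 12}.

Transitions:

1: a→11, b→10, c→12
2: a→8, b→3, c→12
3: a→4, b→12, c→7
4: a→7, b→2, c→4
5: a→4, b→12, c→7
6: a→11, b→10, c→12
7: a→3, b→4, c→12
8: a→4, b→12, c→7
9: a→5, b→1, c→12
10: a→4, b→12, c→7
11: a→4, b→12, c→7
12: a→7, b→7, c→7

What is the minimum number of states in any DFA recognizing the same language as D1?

States {6} cannot be reached from the start state, so discard them.
Start with accepting vs non-accepting: {3,5,8,9,10,11,12} | {1,2,4,7}.
Refine {3,5,8,9,10,11,12} on symbol a: members go to different blocks, giving {3,5,8,10,11,12} and {9}.
Split {3,5,8,10,11,12} by δ(·,b) → {3,5,8,10,11} and {12}.
On input a, block {1,2,4,7} splits into {1,2,7} and {4}.
Split {1,2,7} by δ(·,b) → {1,2} and {7}.
No further refinement is possible. Final partition (6 blocks): {3,5,8,10,11} | {1,2} | {9} | {12} | {4} | {7}.

6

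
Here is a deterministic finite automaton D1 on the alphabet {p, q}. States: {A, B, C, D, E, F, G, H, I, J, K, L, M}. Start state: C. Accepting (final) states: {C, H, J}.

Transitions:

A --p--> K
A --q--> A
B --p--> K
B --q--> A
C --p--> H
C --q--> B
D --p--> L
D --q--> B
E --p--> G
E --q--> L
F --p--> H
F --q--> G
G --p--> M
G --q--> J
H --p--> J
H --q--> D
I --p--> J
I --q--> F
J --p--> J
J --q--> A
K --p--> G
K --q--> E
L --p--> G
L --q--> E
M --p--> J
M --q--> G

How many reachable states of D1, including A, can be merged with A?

First remove the unreachable states {F,I}; 11 states remain.
Start with accepting vs non-accepting: {C,H,J} | {A,B,D,E,G,K,L,M}.
On input p, block {A,B,D,E,G,K,L,M} splits into {A,B,D,E,G,K,L} and {M}.
Refine {A,B,D,E,G,K,L} on symbol p: members go to different blocks, giving {A,B,D,E,K,L} and {G}.
On input p, block {A,B,D,E,K,L} splits into {A,B,D} and {E,K,L}.
No further refinement is possible. Final partition (5 blocks): {C,H,J} | {A,B,D} | {M} | {G} | {E,K,L}.
The equivalence class containing A is {A,B,D}, of size 3.

3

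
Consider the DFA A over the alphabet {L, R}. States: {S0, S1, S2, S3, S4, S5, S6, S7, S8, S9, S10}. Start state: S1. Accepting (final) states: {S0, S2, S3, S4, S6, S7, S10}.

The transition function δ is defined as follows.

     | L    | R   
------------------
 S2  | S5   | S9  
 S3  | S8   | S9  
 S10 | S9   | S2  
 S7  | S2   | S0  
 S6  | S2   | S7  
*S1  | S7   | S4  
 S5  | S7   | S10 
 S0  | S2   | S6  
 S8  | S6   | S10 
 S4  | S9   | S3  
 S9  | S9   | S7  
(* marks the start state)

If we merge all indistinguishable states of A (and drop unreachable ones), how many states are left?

Every state is reachable, so we keep all 11.
Initial partition by acceptance: {S0,S2,S3,S4,S6,S7,S10} | {S1,S5,S8,S9}.
Refine {S0,S2,S3,S4,S6,S7,S10} on symbol L: members go to different blocks, giving {S2,S3,S4,S10} and {S0,S6,S7}.
On input R, block {S2,S3,S4,S10} splits into {S2,S3} and {S4,S10}.
Split {S1,S5,S8,S9} by δ(·,L) → {S1,S5,S8} and {S9}.
Stable partition: {S2,S3} | {S1,S5,S8} | {S0,S6,S7} | {S4,S10} | {S9} — 5 equivalence classes.

5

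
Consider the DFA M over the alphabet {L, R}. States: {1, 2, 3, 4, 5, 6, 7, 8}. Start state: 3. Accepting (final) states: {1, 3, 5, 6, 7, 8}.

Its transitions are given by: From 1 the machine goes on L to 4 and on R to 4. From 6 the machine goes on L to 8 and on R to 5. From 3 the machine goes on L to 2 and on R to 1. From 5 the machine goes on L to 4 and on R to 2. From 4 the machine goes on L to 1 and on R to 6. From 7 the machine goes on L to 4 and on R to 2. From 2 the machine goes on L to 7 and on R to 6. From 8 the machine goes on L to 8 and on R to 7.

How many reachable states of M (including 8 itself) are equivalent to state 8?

Every state is reachable, so we keep all 8.
Start with accepting vs non-accepting: {1,3,5,6,7,8} | {2,4}.
On input L, block {1,3,5,6,7,8} splits into {1,3,5,7} and {6,8}.
Refine {1,3,5,7} on symbol R: members go to different blocks, giving {1,5,7} and {3}.
The partition is now stable with 4 blocks: {1,5,7} | {2,4} | {6,8} | {3}.
State 8 belongs to the block {6,8}, which has 2 states.

2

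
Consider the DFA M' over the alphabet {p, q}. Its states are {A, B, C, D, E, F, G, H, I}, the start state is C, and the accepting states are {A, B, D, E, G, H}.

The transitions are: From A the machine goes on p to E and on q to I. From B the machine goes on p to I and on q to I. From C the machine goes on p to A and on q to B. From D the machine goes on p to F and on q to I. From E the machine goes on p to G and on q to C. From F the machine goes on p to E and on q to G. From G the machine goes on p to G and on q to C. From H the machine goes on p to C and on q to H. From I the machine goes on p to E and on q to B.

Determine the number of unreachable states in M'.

3

Starting at C and following transitions, the reachable set is {A, B, C, E, G, I}. That leaves D, F, H unreachable — 3 in total.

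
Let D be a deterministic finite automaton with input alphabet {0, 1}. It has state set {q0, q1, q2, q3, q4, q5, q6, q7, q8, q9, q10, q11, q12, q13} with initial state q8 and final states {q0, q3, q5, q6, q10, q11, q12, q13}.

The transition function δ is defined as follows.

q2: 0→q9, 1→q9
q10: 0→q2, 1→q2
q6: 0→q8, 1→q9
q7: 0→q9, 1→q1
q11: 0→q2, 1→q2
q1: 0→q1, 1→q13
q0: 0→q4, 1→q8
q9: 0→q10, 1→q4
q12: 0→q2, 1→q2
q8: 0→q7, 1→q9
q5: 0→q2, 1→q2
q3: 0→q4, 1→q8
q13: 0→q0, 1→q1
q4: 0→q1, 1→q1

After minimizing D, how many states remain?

States {q3,q5,q6,q11,q12} cannot be reached from the start state, so discard them.
Start with accepting vs non-accepting: {q0,q10,q13} | {q1,q2,q4,q7,q8,q9}.
On input 0, block {q0,q10,q13} splits into {q0,q10} and {q13}.
On input 0, block {q1,q2,q4,q7,q8,q9} splits into {q1,q2,q4,q7,q8} and {q9}.
On input 0, block {q1,q2,q4,q7,q8} splits into {q1,q4,q8} and {q2,q7}.
Refine {q0,q10} on symbol 0: members go to different blocks, giving {q0} and {q10}.
Split {q1,q4,q8} by δ(·,0) → {q1,q4} and {q8}.
Split {q1,q4} by δ(·,1) → {q1} and {q4}.
On input 1, block {q2,q7} splits into {q2} and {q7}.
No further refinement is possible. Final partition (9 blocks): {q0} | {q1} | {q13} | {q9} | {q2} | {q10} | {q8} | {q4} | {q7}.

9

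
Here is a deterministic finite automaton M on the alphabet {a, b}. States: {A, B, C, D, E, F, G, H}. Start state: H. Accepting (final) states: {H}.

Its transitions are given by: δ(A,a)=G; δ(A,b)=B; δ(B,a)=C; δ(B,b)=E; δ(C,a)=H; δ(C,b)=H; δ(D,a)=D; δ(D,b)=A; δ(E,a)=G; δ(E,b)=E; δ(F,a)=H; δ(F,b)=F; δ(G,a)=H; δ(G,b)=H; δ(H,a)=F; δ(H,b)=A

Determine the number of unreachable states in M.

1

Starting at H and following transitions, the reachable set is {A, B, C, E, F, G, H}. That leaves D unreachable — 1 in total.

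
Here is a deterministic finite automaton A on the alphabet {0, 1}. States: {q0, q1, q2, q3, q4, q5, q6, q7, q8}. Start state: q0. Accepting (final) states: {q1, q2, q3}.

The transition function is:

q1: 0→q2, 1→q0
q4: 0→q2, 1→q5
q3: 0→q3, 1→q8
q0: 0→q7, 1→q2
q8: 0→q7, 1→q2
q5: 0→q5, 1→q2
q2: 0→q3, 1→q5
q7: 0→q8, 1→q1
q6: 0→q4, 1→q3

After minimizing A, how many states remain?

2

Reachable states from the start: {q0,q1,q2,q3,q5,q7,q8}. Unreachable: {q4,q6} — drop them.
Initial partition by acceptance: {q1,q2,q3} | {q0,q5,q7,q8}.
Stable partition: {q1,q2,q3} | {q0,q5,q7,q8} — 2 equivalence classes.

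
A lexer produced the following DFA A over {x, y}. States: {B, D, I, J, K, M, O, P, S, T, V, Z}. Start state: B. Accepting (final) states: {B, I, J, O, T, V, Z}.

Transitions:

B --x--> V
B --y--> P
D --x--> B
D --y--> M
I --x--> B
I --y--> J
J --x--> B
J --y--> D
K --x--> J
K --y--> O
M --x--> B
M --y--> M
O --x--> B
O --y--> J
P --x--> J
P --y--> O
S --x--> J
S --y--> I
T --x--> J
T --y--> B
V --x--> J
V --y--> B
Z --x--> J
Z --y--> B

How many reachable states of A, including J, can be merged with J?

Reachable states from the start: {B,D,J,M,O,P,V}. Unreachable: {I,K,S,T,Z} — drop them.
Initial partition by acceptance: {B,J,O,V} | {D,M,P}.
On input y, block {B,J,O,V} splits into {O,V} and {B,J}.
Split {D,M,P} by δ(·,y) → {D,M} and {P}.
On input x, block {B,J} splits into {J} and {B}.
On input x, block {O,V} splits into {O} and {V}.
The partition is now stable with 6 blocks: {O} | {D,M} | {J} | {P} | {B} | {V}.
State J belongs to the block {J}, which has 1 states.

1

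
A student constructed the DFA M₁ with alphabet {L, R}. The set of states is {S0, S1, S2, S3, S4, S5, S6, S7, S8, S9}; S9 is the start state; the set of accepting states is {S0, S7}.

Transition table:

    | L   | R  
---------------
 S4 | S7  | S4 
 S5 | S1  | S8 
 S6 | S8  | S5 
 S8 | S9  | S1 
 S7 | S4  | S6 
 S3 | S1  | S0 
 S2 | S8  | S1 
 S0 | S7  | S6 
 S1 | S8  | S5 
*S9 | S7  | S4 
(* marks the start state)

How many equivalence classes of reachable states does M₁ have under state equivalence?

5

First remove the unreachable states {S0,S2,S3}; 7 states remain.
P0 = {S7} | {S1,S4,S5,S6,S8,S9}.
Split {S1,S4,S5,S6,S8,S9} by δ(·,L) → {S1,S5,S6,S8} and {S4,S9}.
On input L, block {S1,S5,S6,S8} splits into {S1,S5,S6} and {S8}.
On input L, block {S1,S5,S6} splits into {S1,S6} and {S5}.
Stable partition: {S7} | {S1,S6} | {S4,S9} | {S8} | {S5} — 5 equivalence classes.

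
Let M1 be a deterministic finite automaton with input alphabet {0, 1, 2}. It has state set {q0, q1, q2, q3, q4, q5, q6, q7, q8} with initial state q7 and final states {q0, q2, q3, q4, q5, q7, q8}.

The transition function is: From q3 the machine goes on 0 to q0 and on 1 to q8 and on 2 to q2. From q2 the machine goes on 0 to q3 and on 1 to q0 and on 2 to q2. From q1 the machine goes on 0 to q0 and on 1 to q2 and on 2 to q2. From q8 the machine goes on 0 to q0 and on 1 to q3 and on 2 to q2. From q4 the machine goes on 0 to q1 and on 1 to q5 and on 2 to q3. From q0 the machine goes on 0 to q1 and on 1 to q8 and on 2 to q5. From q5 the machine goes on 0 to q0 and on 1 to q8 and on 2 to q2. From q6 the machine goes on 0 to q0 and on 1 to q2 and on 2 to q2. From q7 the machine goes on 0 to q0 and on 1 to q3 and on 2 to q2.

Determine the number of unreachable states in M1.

2

BFS from q7 reaches {q0, q1, q2, q3, q5, q7, q8}; the 2 state(s) q4, q6 are never visited.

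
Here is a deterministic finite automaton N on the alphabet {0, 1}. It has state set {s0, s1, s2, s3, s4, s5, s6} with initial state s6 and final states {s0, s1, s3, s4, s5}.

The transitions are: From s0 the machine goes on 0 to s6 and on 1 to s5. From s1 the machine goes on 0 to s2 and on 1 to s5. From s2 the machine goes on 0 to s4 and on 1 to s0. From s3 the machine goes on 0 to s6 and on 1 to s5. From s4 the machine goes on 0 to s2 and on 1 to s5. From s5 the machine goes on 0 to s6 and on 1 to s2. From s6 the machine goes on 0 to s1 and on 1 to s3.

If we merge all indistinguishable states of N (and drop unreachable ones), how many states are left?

Start with accepting vs non-accepting: {s0,s1,s3,s4,s5} | {s2,s6}.
Refine {s0,s1,s3,s4,s5} on symbol 1: members go to different blocks, giving {s0,s1,s3,s4} and {s5}.
No further refinement is possible. Final partition (3 blocks): {s0,s1,s3,s4} | {s2,s6} | {s5}.

3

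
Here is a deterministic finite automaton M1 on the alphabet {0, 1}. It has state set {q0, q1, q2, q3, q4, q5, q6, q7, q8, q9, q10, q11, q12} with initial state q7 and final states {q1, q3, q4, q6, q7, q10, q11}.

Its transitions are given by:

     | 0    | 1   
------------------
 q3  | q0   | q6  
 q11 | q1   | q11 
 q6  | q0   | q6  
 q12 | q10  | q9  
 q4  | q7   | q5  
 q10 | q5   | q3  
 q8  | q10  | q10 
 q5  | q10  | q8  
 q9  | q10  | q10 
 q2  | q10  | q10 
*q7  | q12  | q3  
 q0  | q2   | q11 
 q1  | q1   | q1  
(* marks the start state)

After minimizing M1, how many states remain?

6

Reachable states from the start: {q0,q1,q2,q3,q5,q6,q7,q8,q9,q10,q11,q12}. Unreachable: {q4} — drop them.
P0 = {q1,q3,q6,q7,q10,q11} | {q0,q2,q5,q8,q9,q12}.
Refine {q1,q3,q6,q7,q10,q11} on symbol 0: members go to different blocks, giving {q3,q6,q7,q10} and {q1,q11}.
Split {q0,q2,q5,q8,q9,q12} by δ(·,0) → {q2,q5,q8,q9,q12} and {q0}.
Split {q3,q6,q7,q10} by δ(·,0) → {q3,q6} and {q7,q10}.
Refine {q2,q5,q8,q9,q12} on symbol 1: members go to different blocks, giving {q2,q8,q9} and {q5,q12}.
Stable partition: {q3,q6} | {q2,q8,q9} | {q1,q11} | {q0} | {q7,q10} | {q5,q12} — 6 equivalence classes.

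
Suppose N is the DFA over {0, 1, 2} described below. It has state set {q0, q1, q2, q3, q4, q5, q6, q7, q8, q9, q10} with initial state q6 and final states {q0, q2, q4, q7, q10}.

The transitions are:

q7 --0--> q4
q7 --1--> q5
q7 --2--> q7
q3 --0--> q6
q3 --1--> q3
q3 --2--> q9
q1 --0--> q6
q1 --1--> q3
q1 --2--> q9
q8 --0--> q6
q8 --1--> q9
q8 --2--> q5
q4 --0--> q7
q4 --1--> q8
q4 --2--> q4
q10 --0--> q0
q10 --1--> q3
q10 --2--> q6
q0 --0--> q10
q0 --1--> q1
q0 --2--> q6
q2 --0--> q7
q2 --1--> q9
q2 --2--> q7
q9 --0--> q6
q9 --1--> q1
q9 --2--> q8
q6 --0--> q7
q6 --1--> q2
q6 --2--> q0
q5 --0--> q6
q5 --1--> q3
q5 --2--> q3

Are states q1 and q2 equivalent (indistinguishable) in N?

No

Every state is reachable, so we keep all 11.
P0 = {q0,q2,q4,q7,q10} | {q1,q3,q5,q6,q8,q9}.
Refine {q0,q2,q4,q7,q10} on symbol 2: members go to different blocks, giving {q2,q4,q7} and {q0,q10}.
Refine {q1,q3,q5,q6,q8,q9} on symbol 0: members go to different blocks, giving {q1,q3,q5,q8,q9} and {q6}.
The partition is now stable with 4 blocks: {q2,q4,q7} | {q1,q3,q5,q8,q9} | {q0,q10} | {q6}.
q1 and q2 end up in different blocks, so they are distinguishable. For instance, the string 'ε' is accepted from only q2.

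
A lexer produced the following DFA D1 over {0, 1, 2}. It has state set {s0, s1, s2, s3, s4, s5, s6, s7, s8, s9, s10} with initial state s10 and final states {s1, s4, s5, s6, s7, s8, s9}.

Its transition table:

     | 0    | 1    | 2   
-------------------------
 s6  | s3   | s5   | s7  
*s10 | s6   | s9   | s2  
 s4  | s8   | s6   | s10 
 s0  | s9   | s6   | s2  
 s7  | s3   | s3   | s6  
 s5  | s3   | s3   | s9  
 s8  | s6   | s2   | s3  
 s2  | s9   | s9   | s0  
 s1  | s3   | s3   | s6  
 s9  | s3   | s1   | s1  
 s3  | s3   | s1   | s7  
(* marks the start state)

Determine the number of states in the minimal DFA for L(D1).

4

States {s4,s8} cannot be reached from the start state, so discard them.
Start with accepting vs non-accepting: {s1,s5,s6,s7,s9} | {s0,s2,s3,s10}.
On input 1, block {s1,s5,s6,s7,s9} splits into {s1,s5,s7} and {s6,s9}.
Refine {s0,s2,s3,s10} on symbol 0: members go to different blocks, giving {s0,s2,s10} and {s3}.
No further refinement is possible. Final partition (4 blocks): {s1,s5,s7} | {s0,s2,s10} | {s6,s9} | {s3}.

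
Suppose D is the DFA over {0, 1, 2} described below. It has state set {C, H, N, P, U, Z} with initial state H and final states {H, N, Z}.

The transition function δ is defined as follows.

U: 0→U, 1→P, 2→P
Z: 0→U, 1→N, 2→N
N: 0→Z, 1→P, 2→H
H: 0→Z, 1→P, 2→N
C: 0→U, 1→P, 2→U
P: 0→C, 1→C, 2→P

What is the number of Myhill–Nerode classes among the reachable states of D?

3

All states are reachable from the start state.
P0 = {H,N,Z} | {C,P,U}.
Refine {H,N,Z} on symbol 0: members go to different blocks, giving {H,N} and {Z}.
The partition is now stable with 3 blocks: {H,N} | {C,P,U} | {Z}.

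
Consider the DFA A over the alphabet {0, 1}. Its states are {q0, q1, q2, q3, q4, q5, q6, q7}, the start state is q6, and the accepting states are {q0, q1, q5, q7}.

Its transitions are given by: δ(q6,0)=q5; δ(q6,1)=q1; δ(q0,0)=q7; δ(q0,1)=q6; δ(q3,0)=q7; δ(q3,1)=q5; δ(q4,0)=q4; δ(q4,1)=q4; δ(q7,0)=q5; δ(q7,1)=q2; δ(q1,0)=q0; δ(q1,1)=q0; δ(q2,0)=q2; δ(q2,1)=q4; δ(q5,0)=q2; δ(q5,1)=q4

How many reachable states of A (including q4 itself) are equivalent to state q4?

2

First remove the unreachable states {q3}; 7 states remain.
Start with accepting vs non-accepting: {q0,q1,q5,q7} | {q2,q4,q6}.
On input 0, block {q0,q1,q5,q7} splits into {q0,q1,q7} and {q5}.
Split {q0,q1,q7} by δ(·,0) → {q0,q1} and {q7}.
On input 0, block {q0,q1} splits into {q0} and {q1}.
Refine {q2,q4,q6} on symbol 0: members go to different blocks, giving {q2,q4} and {q6}.
The partition is now stable with 6 blocks: {q0} | {q2,q4} | {q5} | {q7} | {q1} | {q6}.
The equivalence class containing q4 is {q2,q4}, of size 2.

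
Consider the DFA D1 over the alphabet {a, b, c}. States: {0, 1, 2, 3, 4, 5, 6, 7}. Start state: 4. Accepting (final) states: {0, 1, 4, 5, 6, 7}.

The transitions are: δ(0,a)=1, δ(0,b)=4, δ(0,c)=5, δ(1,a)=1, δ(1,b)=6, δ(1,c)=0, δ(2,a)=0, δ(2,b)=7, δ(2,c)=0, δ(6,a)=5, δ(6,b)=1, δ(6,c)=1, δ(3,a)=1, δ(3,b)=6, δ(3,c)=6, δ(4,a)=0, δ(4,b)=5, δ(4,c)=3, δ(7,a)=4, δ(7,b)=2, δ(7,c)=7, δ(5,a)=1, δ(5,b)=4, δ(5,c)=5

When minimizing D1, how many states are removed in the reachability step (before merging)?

Starting at 4 and following transitions, the reachable set is {0, 1, 3, 4, 5, 6}. That leaves 2, 7 unreachable — 2 in total.

2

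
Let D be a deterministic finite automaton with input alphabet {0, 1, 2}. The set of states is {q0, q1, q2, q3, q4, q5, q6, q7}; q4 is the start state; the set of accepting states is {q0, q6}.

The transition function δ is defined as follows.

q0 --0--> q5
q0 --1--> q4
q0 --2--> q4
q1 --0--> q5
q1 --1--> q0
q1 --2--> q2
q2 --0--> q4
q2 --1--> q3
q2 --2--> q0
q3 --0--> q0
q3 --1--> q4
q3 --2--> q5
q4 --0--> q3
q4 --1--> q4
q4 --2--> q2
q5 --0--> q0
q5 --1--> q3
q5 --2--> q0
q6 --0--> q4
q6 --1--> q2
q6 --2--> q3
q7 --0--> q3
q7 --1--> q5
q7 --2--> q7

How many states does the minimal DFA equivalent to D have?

Reachable states from the start: {q0,q2,q3,q4,q5}. Unreachable: {q1,q6,q7} — drop them.
Start with accepting vs non-accepting: {q0} | {q2,q3,q4,q5}.
On input 0, block {q2,q3,q4,q5} splits into {q2,q4} and {q3,q5}.
Refine {q2,q4} on symbol 0: members go to different blocks, giving {q2} and {q4}.
Split {q3,q5} by δ(·,1) → {q3} and {q5}.
No further refinement is possible. Final partition (5 blocks): {q0} | {q2} | {q3} | {q4} | {q5}.

5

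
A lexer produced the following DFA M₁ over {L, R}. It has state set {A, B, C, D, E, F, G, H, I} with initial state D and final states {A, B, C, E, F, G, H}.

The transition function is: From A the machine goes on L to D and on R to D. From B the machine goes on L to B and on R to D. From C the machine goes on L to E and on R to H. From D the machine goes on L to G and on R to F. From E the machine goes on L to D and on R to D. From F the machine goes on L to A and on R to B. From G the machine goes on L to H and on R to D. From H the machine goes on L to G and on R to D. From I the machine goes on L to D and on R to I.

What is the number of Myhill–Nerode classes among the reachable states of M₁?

First remove the unreachable states {C,E,I}; 6 states remain.
P0 = {A,B,F,G,H} | {D}.
Split {A,B,F,G,H} by δ(·,L) → {B,F,G,H} and {A}.
Refine {B,F,G,H} on symbol L: members go to different blocks, giving {B,G,H} and {F}.
No further refinement is possible. Final partition (4 blocks): {B,G,H} | {D} | {A} | {F}.

4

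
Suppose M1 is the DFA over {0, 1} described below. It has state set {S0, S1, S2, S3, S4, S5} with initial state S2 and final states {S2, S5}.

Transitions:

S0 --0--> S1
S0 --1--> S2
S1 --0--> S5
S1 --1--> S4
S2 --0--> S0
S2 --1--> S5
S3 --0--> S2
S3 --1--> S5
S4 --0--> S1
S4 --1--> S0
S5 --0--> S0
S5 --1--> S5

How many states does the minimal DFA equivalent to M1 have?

4

Reachable states from the start: {S0,S1,S2,S4,S5}. Unreachable: {S3} — drop them.
Start with accepting vs non-accepting: {S2,S5} | {S0,S1,S4}.
Split {S0,S1,S4} by δ(·,0) → {S0,S4} and {S1}.
Split {S0,S4} by δ(·,1) → {S0} and {S4}.
Stable partition: {S2,S5} | {S0} | {S1} | {S4} — 4 equivalence classes.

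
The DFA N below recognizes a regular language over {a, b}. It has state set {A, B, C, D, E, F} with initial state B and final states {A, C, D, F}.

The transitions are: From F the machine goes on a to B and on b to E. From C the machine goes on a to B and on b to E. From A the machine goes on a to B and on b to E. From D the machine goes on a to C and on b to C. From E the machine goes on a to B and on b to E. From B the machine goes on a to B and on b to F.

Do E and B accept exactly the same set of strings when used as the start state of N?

No

States {A,C,D} cannot be reached from the start state, so discard them.
Initial partition by acceptance: {F} | {B,E}.
Refine {B,E} on symbol b: members go to different blocks, giving {B} and {E}.
Stable partition: {F} | {B} | {E} — 3 equivalence classes.
E and B end up in different blocks, so they are distinguishable. For instance, the string 'b' is accepted from only B.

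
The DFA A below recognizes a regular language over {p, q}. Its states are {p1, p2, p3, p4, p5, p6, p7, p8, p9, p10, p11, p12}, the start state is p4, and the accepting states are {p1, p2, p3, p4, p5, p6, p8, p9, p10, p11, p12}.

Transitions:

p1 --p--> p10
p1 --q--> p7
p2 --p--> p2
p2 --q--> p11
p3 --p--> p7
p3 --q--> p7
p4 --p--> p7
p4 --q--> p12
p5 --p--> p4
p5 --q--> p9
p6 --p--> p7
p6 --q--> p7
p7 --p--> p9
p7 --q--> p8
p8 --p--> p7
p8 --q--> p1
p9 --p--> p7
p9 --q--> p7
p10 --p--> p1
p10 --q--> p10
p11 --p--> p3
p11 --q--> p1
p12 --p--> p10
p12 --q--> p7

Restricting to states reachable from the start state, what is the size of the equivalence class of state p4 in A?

2

States {p2,p3,p5,p6,p11} cannot be reached from the start state, so discard them.
P0 = {p1,p4,p8,p9,p10,p12} | {p7}.
Split {p1,p4,p8,p9,p10,p12} by δ(·,p) → {p1,p10,p12} and {p4,p8,p9}.
On input q, block {p1,p10,p12} splits into {p1,p12} and {p10}.
Split {p4,p8,p9} by δ(·,q) → {p4,p8} and {p9}.
Stable partition: {p1,p12} | {p7} | {p4,p8} | {p10} | {p9} — 5 equivalence classes.
The equivalence class containing p4 is {p4,p8}, of size 2.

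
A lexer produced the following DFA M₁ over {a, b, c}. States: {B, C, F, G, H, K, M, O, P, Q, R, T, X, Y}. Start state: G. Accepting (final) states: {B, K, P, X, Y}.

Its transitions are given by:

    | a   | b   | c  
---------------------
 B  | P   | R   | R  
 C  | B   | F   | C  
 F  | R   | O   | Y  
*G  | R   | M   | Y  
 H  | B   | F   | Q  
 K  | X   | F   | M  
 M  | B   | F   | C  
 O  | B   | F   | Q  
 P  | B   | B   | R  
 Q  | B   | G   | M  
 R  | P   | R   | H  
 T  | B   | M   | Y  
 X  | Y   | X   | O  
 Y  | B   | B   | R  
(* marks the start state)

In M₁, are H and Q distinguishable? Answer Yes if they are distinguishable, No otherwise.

Reachable states from the start: {B,C,F,G,H,M,O,P,Q,R,Y}. Unreachable: {K,T,X} — drop them.
Initial partition by acceptance: {B,P,Y} | {C,F,G,H,M,O,Q,R}.
Split {B,P,Y} by δ(·,b) → {P,Y} and {B}.
Split {C,F,G,H,M,O,Q,R} by δ(·,a) → {C,H,M,O,Q} and {F,G} and {R}.
Stable partition: {P,Y} | {C,H,M,O,Q} | {B} | {F,G} | {R} — 5 equivalence classes.
H and Q lie in the same block of the stable partition, so they are equivalent — no string distinguishes them.

No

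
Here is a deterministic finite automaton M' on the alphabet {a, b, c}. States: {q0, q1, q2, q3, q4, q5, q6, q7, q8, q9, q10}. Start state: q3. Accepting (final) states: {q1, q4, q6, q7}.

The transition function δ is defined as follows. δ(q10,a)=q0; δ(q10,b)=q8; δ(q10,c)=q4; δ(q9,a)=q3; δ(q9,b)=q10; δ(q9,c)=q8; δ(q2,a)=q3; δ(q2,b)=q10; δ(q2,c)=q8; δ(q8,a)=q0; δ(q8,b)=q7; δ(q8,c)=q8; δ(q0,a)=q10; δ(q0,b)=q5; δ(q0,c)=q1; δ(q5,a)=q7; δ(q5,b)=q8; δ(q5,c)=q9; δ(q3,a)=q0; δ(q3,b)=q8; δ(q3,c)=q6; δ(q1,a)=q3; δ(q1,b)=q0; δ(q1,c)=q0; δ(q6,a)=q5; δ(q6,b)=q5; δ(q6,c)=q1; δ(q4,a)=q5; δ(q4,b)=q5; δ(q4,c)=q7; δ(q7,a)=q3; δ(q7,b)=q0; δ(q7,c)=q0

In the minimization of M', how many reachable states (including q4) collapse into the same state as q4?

2

States {q2} cannot be reached from the start state, so discard them.
Initial partition by acceptance: {q1,q4,q6,q7} | {q0,q3,q5,q8,q9,q10}.
Split {q1,q4,q6,q7} by δ(·,c) → {q1,q7} and {q4,q6}.
Split {q0,q3,q5,q8,q9,q10} by δ(·,a) → {q0,q3,q8,q9,q10} and {q5}.
On input b, block {q0,q3,q8,q9,q10} splits into {q3,q9,q10} and {q0} and {q8}.
Refine {q3,q9,q10} on symbol a: members go to different blocks, giving {q3,q10} and {q9}.
The partition is now stable with 7 blocks: {q1,q7} | {q3,q10} | {q4,q6} | {q5} | {q0} | {q8} | {q9}.
The equivalence class containing q4 is {q4,q6}, of size 2.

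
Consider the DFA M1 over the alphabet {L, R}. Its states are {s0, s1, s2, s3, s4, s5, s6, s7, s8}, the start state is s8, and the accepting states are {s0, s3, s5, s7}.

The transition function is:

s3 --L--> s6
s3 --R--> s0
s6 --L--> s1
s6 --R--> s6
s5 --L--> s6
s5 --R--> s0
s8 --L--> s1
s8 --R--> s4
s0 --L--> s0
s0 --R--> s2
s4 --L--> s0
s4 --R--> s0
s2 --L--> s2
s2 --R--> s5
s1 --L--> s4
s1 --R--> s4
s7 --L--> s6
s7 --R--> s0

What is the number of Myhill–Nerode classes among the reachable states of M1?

7

First remove the unreachable states {s3,s7}; 7 states remain.
P0 = {s0,s5} | {s1,s2,s4,s6,s8}.
Refine {s0,s5} on symbol L: members go to different blocks, giving {s0} and {s5}.
On input L, block {s1,s2,s4,s6,s8} splits into {s1,s2,s6,s8} and {s4}.
Split {s1,s2,s6,s8} by δ(·,L) → {s2,s6,s8} and {s1}.
Split {s2,s6,s8} by δ(·,L) → {s6,s8} and {s2}.
Split {s6,s8} by δ(·,R) → {s6} and {s8}.
Stable partition: {s0} | {s6} | {s5} | {s4} | {s1} | {s2} | {s8} — 7 equivalence classes.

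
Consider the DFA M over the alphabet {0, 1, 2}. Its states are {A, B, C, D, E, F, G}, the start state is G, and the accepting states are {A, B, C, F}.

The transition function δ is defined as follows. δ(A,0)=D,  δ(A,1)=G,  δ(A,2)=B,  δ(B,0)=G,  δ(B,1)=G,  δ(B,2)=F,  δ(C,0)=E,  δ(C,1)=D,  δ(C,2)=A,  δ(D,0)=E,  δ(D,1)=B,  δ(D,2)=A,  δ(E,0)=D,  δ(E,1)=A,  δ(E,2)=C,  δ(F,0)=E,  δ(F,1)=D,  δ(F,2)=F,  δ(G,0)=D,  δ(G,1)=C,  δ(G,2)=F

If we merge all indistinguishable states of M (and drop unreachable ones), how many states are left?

2

All states are reachable from the start state.
Initial partition by acceptance: {A,B,C,F} | {D,E,G}.
No further refinement is possible. Final partition (2 blocks): {A,B,C,F} | {D,E,G}.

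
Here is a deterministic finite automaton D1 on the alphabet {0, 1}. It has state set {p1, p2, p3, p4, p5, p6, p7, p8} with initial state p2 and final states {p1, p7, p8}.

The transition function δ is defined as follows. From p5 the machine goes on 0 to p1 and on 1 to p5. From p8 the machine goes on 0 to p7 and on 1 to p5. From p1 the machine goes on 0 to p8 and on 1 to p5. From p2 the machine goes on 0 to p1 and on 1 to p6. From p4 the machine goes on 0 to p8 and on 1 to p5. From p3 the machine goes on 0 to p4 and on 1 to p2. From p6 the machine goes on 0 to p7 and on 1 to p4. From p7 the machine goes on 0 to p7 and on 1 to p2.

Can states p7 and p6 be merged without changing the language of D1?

Reachable states from the start: {p1,p2,p4,p5,p6,p7,p8}. Unreachable: {p3} — drop them.
Initial partition by acceptance: {p1,p7,p8} | {p2,p4,p5,p6}.
No further refinement is possible. Final partition (2 blocks): {p1,p7,p8} | {p2,p4,p5,p6}.
p7 and p6 end up in different blocks, so they are distinguishable. For instance, the string 'ε' is accepted from only p7.

No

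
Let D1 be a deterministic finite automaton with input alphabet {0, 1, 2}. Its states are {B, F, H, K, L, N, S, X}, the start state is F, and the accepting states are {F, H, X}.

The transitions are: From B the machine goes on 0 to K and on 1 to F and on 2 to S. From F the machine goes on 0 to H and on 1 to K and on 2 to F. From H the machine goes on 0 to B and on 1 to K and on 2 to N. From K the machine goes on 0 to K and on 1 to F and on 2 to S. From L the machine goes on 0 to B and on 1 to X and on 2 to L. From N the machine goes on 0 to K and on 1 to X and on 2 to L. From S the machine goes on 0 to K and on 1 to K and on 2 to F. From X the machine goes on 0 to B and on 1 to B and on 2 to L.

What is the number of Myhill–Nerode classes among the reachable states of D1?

All states are reachable from the start state.
Start with accepting vs non-accepting: {F,H,X} | {B,K,L,N,S}.
Refine {F,H,X} on symbol 0: members go to different blocks, giving {H,X} and {F}.
Split {B,K,L,N,S} by δ(·,1) → {L,N} and {B,K} and {S}.
No further refinement is possible. Final partition (5 blocks): {H,X} | {L,N} | {F} | {B,K} | {S}.

5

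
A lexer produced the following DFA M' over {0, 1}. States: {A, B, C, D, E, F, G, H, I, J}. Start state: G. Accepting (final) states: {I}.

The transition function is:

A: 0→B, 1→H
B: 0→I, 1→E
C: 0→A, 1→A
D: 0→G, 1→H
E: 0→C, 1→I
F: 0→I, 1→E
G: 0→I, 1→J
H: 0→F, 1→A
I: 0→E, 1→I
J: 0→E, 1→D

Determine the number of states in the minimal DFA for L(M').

8

All states are reachable from the start state.
Start with accepting vs non-accepting: {I} | {A,B,C,D,E,F,G,H,J}.
On input 0, block {A,B,C,D,E,F,G,H,J} splits into {A,C,D,E,H,J} and {B,F,G}.
On input 0, block {A,C,D,E,H,J} splits into {A,D,H} and {C,E,J}.
Refine {C,E,J} on symbol 0: members go to different blocks, giving {E,J} and {C}.
Split {E,J} by δ(·,0) → {E} and {J}.
On input 1, block {B,F,G} splits into {B,F} and {G}.
Refine {A,D,H} on symbol 0: members go to different blocks, giving {A,H} and {D}.
Stable partition: {I} | {A,H} | {B,F} | {E} | {C} | {J} | {G} | {D} — 8 equivalence classes.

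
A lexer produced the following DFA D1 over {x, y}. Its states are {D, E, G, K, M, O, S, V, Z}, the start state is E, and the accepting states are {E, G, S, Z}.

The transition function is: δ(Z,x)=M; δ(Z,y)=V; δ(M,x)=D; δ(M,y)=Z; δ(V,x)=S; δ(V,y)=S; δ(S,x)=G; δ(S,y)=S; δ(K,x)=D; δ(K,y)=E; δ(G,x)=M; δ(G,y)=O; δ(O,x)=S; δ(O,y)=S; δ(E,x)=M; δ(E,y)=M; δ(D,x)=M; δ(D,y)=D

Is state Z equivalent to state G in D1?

Yes

States {K} cannot be reached from the start state, so discard them.
Start with accepting vs non-accepting: {E,G,S,Z} | {D,M,O,V}.
Refine {E,G,S,Z} on symbol x: members go to different blocks, giving {E,G,Z} and {S}.
Refine {D,M,O,V} on symbol x: members go to different blocks, giving {D,M} and {O,V}.
Refine {E,G,Z} on symbol y: members go to different blocks, giving {G,Z} and {E}.
Split {D,M} by δ(·,y) → {M} and {D}.
Stable partition: {G,Z} | {M} | {S} | {O,V} | {E} | {D} — 6 equivalence classes.
Z and G lie in the same block of the stable partition, so they are equivalent — no string distinguishes them.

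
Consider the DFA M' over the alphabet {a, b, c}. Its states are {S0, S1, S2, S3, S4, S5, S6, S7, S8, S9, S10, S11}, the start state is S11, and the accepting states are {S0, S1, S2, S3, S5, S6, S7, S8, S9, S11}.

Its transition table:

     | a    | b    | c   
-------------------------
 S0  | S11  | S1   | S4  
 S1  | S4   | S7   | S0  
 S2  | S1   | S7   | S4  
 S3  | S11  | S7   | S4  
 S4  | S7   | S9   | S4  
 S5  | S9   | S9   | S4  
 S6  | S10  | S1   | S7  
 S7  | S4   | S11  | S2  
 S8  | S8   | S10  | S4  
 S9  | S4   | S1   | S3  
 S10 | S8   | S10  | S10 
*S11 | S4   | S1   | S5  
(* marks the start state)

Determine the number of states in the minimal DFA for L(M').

3

First remove the unreachable states {S6,S8,S10}; 9 states remain.
Start with accepting vs non-accepting: {S0,S1,S2,S3,S5,S7,S9,S11} | {S4}.
Refine {S0,S1,S2,S3,S5,S7,S9,S11} on symbol a: members go to different blocks, giving {S0,S2,S3,S5} and {S1,S7,S9,S11}.
Stable partition: {S0,S2,S3,S5} | {S4} | {S1,S7,S9,S11} — 3 equivalence classes.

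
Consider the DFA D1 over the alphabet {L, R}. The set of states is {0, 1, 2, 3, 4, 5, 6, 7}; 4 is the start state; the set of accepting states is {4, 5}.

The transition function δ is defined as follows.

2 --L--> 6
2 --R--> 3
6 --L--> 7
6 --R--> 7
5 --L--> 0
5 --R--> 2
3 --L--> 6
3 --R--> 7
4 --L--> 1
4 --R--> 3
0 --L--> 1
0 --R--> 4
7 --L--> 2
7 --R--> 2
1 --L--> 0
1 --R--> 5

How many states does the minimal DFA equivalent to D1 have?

3

All states are reachable from the start state.
Initial partition by acceptance: {4,5} | {0,1,2,3,6,7}.
Split {0,1,2,3,6,7} by δ(·,R) → {2,3,6,7} and {0,1}.
The partition is now stable with 3 blocks: {4,5} | {2,3,6,7} | {0,1}.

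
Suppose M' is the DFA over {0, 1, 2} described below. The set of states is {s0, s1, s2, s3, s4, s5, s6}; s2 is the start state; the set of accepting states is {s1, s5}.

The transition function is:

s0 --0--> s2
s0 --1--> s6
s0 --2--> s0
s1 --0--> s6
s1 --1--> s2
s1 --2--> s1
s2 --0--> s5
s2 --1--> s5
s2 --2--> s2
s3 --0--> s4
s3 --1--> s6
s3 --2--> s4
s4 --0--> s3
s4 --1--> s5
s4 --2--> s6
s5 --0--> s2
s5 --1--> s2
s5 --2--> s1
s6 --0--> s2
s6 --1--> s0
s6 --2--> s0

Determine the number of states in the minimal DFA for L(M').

4

Reachable states from the start: {s0,s1,s2,s5,s6}. Unreachable: {s3,s4} — drop them.
Start with accepting vs non-accepting: {s1,s5} | {s0,s2,s6}.
Split {s0,s2,s6} by δ(·,0) → {s0,s6} and {s2}.
Refine {s1,s5} on symbol 0: members go to different blocks, giving {s1} and {s5}.
Stable partition: {s1} | {s0,s6} | {s2} | {s5} — 4 equivalence classes.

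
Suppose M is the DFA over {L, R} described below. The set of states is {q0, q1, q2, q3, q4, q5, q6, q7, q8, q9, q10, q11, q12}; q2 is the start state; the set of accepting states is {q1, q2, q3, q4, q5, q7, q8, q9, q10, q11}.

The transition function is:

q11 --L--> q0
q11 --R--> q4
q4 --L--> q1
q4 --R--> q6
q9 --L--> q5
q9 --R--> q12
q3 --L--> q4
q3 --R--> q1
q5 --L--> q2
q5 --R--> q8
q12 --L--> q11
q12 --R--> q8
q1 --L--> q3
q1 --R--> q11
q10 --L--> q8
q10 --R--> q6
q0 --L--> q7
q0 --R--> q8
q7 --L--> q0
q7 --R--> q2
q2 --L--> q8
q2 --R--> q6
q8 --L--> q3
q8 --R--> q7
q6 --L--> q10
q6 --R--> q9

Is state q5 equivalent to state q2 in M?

P0 = {q1,q2,q3,q4,q5,q7,q8,q9,q10,q11} | {q0,q6,q12}.
Split {q1,q2,q3,q4,q5,q7,q8,q9,q10,q11} by δ(·,L) → {q1,q2,q3,q4,q5,q8,q9,q10} and {q7,q11}.
Refine {q1,q2,q3,q4,q5,q8,q9,q10} on symbol R: members go to different blocks, giving {q2,q4,q9,q10} and {q1,q8} and {q3,q5}.
Refine {q2,q4,q9,q10} on symbol L: members go to different blocks, giving {q2,q4,q10} and {q9}.
Split {q0,q6,q12} by δ(·,L) → {q0,q12} and {q6}.
Stable partition: {q2,q4,q10} | {q0,q12} | {q7,q11} | {q1,q8} | {q3,q5} | {q9} | {q6} — 7 equivalence classes.
q5 and q2 end up in different blocks, so they are distinguishable. For instance, the string 'R' is accepted from only q5.

No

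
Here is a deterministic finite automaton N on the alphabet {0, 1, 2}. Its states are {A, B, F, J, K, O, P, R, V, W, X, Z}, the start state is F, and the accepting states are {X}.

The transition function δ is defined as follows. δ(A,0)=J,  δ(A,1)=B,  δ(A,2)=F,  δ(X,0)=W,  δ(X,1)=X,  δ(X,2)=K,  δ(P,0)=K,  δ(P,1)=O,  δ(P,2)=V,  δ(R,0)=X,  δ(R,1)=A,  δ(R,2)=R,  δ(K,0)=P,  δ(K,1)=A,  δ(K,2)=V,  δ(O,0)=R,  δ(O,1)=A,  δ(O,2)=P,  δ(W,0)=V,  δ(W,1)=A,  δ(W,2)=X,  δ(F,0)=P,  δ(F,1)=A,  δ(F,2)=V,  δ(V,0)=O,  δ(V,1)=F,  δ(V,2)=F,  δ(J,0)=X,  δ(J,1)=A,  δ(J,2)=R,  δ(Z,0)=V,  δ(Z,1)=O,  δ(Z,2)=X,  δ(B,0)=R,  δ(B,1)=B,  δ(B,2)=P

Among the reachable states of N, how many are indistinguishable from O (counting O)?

First remove the unreachable states {Z}; 11 states remain.
Initial partition by acceptance: {X} | {A,B,F,J,K,O,P,R,V,W}.
On input 0, block {A,B,F,J,K,O,P,R,V,W} splits into {A,B,F,K,O,P,V,W} and {J,R}.
Refine {A,B,F,K,O,P,V,W} on symbol 0: members go to different blocks, giving {F,K,P,V,W} and {A,B,O}.
Refine {F,K,P,V,W} on symbol 0: members go to different blocks, giving {F,K,P,W} and {V}.
On input 0, block {F,K,P,W} splits into {F,K,P} and {W}.
No further refinement is possible. Final partition (6 blocks): {X} | {F,K,P} | {J,R} | {A,B,O} | {V} | {W}.
State O belongs to the block {A,B,O}, which has 3 states.

3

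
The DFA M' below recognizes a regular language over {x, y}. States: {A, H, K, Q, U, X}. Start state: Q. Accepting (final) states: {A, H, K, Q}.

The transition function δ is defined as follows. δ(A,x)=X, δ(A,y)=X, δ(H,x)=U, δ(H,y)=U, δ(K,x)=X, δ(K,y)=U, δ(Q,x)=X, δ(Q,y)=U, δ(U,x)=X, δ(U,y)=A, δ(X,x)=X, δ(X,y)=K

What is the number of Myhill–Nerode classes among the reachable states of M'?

2

First remove the unreachable states {H}; 5 states remain.
Initial partition by acceptance: {A,K,Q} | {U,X}.
Stable partition: {A,K,Q} | {U,X} — 2 equivalence classes.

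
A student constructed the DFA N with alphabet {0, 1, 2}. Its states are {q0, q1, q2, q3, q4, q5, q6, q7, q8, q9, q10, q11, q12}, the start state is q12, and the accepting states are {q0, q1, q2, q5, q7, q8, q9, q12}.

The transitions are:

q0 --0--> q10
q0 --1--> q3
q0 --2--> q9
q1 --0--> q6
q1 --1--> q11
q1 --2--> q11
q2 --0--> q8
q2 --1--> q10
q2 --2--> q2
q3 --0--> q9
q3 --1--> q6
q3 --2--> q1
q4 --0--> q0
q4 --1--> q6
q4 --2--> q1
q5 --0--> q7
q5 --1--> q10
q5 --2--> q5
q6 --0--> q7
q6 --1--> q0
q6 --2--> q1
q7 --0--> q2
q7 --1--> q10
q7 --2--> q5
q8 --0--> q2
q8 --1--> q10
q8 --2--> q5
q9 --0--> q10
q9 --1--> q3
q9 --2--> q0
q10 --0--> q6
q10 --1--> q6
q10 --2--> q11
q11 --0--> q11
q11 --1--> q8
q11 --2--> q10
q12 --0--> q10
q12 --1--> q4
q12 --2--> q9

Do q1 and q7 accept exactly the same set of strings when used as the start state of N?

No

Initial partition by acceptance: {q0,q1,q2,q5,q7,q8,q9,q12} | {q3,q4,q6,q10,q11}.
On input 0, block {q0,q1,q2,q5,q7,q8,q9,q12} splits into {q0,q1,q9,q12} and {q2,q5,q7,q8}.
Split {q0,q1,q9,q12} by δ(·,2) → {q0,q9,q12} and {q1}.
Split {q3,q4,q6,q10,q11} by δ(·,0) → {q3,q4} and {q10,q11} and {q6}.
Refine {q10,q11} on symbol 0: members go to different blocks, giving {q10} and {q11}.
No further refinement is possible. Final partition (7 blocks): {q0,q9,q12} | {q3,q4} | {q2,q5,q7,q8} | {q1} | {q10} | {q6} | {q11}.
q1 and q7 end up in different blocks, so they are distinguishable. For instance, the string '0' is accepted from only q7.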